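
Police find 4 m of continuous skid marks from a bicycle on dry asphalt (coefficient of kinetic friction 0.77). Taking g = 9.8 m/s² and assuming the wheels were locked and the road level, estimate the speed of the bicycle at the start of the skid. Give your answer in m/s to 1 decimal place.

Deceleration a = μg = 0.77 × 9.8 = 7.546 m/s².
v = √(2a·d) = √(2 × 7.546 × 4) = √60.368 = 7.7697 m/s.

Initial speed ≈ 7.8 m/s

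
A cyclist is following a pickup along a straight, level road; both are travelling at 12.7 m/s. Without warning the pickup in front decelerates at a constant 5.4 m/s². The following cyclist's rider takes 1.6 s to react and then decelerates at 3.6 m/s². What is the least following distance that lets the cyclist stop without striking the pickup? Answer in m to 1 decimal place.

Minimum gap ≈ 27.8 m

Leader travels v²/(2a_L) = 161.290 / 10.800 = 14.934 m before stopping.
Follower covers v·t_r = 12.7000 × 1.6 = 20.320 m while reacting, then v²/(2a_F) = 161.290 / 7.200 = 22.401 m while braking, for a total of 20.320 + 22.401 = 42.721 m.
Since a_F ≤ a_L and the follower starts braking later, the follower is never slower than the leader, so the closest approach is when both have stopped.
Minimum gap = 42.721 − 14.934 = 27.787 m.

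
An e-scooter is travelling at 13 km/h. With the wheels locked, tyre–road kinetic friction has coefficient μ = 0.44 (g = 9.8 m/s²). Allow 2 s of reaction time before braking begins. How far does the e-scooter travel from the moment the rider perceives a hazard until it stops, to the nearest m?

Total stopping distance ≈ 9 m

13 km/h ÷ 3.6 = 3.6111 m/s.
a = μg = 0.44 × 9.8 = 4.312 m/s².
Reaction distance = v·t_r = 3.6111 × 2 = 7.222 m.
Braking distance = v²/(2a) = 3.6111² / (2 × 4.312) = 13.040 / 8.624 = 1.512 m.
Total = 7.222 + 1.512 = 8.734 m.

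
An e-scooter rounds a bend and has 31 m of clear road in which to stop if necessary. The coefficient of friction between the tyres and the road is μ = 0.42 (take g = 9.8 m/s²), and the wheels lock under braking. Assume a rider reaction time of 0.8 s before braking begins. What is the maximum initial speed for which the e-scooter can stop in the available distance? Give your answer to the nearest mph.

Maximum speed ≈ 29 mph

a = μg = 0.42 × 9.8 = 4.116 m/s².
Stopping distance: v·t_r + v²/(2a) = 31 with t_r = 0.8 s and a = 4.116 m/s².
So v² + 6.586 v − 255.19 = 0.
Positive root: v = −a·t_r + √((a·t_r)² + 2a·d) = −3.293 + √(10.844 + 255.19) = 13.0175 m/s.
13.0175 m/s ÷ 0.44704 = 29.119 mph.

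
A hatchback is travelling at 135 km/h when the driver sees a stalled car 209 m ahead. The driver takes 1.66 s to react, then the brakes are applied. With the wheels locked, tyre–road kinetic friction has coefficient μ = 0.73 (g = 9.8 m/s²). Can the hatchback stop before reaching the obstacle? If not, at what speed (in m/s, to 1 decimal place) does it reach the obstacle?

135 km/h ÷ 3.6 = 37.5000 m/s.
a = μg = 0.73 × 9.8 = 7.154 m/s².
Reaction distance = 37.5000 × 1.66 = 62.250 m.
Braking distance = v²/(2a) = 1406.250 / 14.308 = 98.284 m.
Total stopping distance = 62.250 + 98.284 = 160.534 m, vs 209 m available — it stops with 209 − 160.534 = 48.466 m to spare.

Yes — it stops about 48.5 m short of the obstacle, so it never reaches it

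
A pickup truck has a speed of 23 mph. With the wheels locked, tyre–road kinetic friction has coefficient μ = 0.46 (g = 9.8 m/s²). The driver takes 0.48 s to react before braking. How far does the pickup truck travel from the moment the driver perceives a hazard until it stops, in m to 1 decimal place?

23 mph × 0.44704 = 10.2819 m/s.
a = μg = 0.46 × 9.8 = 4.508 m/s².
Reaction distance = v·t_r = 10.2819 × 0.48 = 4.935 m.
Braking distance = v²/(2a) = 10.2819² / (2 × 4.508) = 105.717 / 9.016 = 11.725 m.
Total = 4.935 + 11.725 = 16.660 m.

Total stopping distance ≈ 16.7 m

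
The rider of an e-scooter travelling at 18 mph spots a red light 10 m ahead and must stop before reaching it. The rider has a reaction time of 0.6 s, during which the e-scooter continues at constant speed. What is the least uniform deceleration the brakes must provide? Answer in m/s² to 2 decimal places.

Required deceleration ≈ 6.26 m/s²

18 mph × 0.44704 = 8.0467 m/s.
Distance covered during reaction = 8.0467 × 0.6 = 4.828 m.
Distance available for braking: 10 − 4.828 = 5.172 m.
v² = 2a·d ⇒ a = v²/(2d) = 8.0467² / (2 × 5.172) = 64.749 / 10.344 = 6.2596 m/s².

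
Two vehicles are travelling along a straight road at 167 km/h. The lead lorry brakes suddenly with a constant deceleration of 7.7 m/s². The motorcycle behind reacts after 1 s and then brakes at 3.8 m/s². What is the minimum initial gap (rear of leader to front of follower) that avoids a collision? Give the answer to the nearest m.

167 km/h ÷ 3.6 = 46.3889 m/s.
Leader travels v²/(2a_L) = 2151.930 / 15.400 = 139.736 m before stopping.
Follower covers v·t_r = 46.3889 × 1 = 46.389 m while reacting, then v²/(2a_F) = 2151.930 / 7.600 = 283.149 m while braking, for a total of 46.389 + 283.149 = 329.538 m.
Since a_F ≤ a_L and the follower starts braking later, the follower is never slower than the leader, so the closest approach is when both have stopped.
Minimum gap = 329.538 − 139.736 = 189.802 m.

Minimum gap ≈ 190 m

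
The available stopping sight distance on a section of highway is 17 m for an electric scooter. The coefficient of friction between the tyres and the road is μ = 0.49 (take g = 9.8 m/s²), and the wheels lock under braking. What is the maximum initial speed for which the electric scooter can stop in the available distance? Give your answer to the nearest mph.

a = μg = 0.49 × 9.8 = 4.802 m/s².
v²/(2a) = d ⇒ v = √(2 × 4.802 × 17) = √163.27 = 12.7777 m/s.
12.7777 m/s ÷ 0.44704 = 28.583 mph.

Maximum speed ≈ 29 mph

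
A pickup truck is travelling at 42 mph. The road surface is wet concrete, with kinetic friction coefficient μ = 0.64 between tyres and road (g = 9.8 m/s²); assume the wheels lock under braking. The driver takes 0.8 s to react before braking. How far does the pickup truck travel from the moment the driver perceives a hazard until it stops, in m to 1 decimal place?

Total stopping distance ≈ 43.1 m

42 mph × 0.44704 = 18.7757 m/s.
a = μg = 0.64 × 9.8 = 6.272 m/s².
Reaction distance = v·t_r = 18.7757 × 0.8 = 15.021 m.
Braking distance = v²/(2a) = 18.7757² / (2 × 6.272) = 352.527 / 12.544 = 28.103 m.
Total = 15.021 + 28.103 = 43.124 m.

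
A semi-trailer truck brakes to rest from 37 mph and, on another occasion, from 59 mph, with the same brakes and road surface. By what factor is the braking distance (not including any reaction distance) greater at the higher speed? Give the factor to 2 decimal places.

Braking distance d = v²/(2a), so with a fixed, d ∝ v².
Factor = (59/37)² = 1.5946² = 2.5427.

Factor ≈ 2.54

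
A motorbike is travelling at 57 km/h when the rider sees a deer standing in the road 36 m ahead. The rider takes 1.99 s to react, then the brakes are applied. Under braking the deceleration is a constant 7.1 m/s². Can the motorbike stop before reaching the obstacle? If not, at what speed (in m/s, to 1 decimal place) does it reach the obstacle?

No — it strikes the obstacle at 13.7 m/s

57 km/h ÷ 3.6 = 15.8333 m/s.
Reaction distance = 15.8333 × 1.99 = 31.508 m.
Braking distance needed to stop: v²/(2a) = 250.693 / 14.200 = 17.654 m, so total needed = 31.508 + 17.654 = 49.162 m > 36 m — it cannot stop.
Distance remaining when braking begins: 36 − 31.508 = 4.492 m.
v² = v₀² − 2a·d = 250.693 − 2 × 7.100 × 4.492 = 186.907 m²/s².
v = √186.907 = 13.671 m/s.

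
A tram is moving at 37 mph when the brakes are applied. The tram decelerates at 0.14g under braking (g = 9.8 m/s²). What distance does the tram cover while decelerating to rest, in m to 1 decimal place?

37 mph × 0.44704 = 16.5405 m/s.
a = 0.14 × 9.8 = 1.372 m/s².
Braking distance = v²/(2a) = 16.5405² / (2 × 1.372) = 273.588 / 2.744 = 99.704 m.

Braking distance ≈ 99.7 m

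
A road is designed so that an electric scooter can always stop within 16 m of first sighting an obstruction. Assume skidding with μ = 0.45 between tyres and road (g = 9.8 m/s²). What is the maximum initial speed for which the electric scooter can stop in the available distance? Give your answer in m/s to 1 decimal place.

a = μg = 0.45 × 9.8 = 4.410 m/s².
v²/(2a) = d ⇒ v = √(2 × 4.410 × 16) = √141.12 = 11.8794 m/s.

Maximum speed ≈ 11.9 m/s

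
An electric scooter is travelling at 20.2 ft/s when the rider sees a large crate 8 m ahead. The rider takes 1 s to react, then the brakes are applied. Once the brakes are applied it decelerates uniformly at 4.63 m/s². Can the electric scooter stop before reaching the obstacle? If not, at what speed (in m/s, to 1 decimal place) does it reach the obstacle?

No — it strikes the obstacle at 4.6 m/s

20.2 ft/s × 0.3048 = 6.1570 m/s.
Reaction distance = 6.1570 × 1 = 6.157 m.
Braking distance needed to stop: v²/(2a) = 37.909 / 9.260 = 4.094 m, so total needed = 6.157 + 4.094 = 10.251 m > 8 m — it cannot stop.
Distance remaining when braking begins: 8 − 6.157 = 1.843 m.
v² = v₀² − 2a·d = 37.909 − 2 × 4.630 × 1.843 = 20.843 m²/s².
v = √20.843 = 4.565 m/s.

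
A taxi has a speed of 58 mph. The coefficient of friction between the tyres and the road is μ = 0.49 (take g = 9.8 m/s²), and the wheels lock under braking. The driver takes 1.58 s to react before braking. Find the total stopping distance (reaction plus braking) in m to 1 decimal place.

58 mph × 0.44704 = 25.9283 m/s.
a = μg = 0.49 × 9.8 = 4.802 m/s².
Reaction distance = v·t_r = 25.9283 × 1.58 = 40.967 m.
Braking distance = v²/(2a) = 25.9283² / (2 × 4.802) = 672.277 / 9.604 = 70.000 m.
Total = 40.967 + 70.000 = 110.967 m.

Total stopping distance ≈ 111.0 m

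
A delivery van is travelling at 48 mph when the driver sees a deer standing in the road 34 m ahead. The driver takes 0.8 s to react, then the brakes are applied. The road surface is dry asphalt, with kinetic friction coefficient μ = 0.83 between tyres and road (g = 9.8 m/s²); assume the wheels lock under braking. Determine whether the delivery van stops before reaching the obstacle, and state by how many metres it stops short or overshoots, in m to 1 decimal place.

No — it overshoots by 11.5 m

48 mph × 0.44704 = 21.4579 m/s.
a = μg = 0.83 × 9.8 = 8.134 m/s².
Reaction distance = 21.4579 × 0.8 = 17.166 m.
Braking distance = v²/(2a) = 460.441 / 16.268 = 28.303 m.
Total stopping distance = 17.166 + 28.303 = 45.469 m, vs 34 m available — it cannot stop in time and overshoots by 45.469 − 34 = 11.469 m.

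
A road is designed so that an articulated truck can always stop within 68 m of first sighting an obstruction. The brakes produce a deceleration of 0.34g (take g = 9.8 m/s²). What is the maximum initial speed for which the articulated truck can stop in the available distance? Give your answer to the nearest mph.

a = 0.34 × 9.8 = 3.332 m/s².
v²/(2a) = d ⇒ v = √(2 × 3.332 × 68) = √453.15 = 21.2873 m/s.
21.2873 m/s ÷ 0.44704 = 47.618 mph.

Maximum speed ≈ 48 mph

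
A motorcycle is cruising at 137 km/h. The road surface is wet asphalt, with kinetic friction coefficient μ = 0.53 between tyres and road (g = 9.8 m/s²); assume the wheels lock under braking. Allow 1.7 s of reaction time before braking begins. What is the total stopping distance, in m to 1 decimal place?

Total stopping distance ≈ 204.1 m

137 km/h ÷ 3.6 = 38.0556 m/s.
a = μg = 0.53 × 9.8 = 5.194 m/s².
Reaction distance = v·t_r = 38.0556 × 1.7 = 64.695 m.
Braking distance = v²/(2a) = 38.0556² / (2 × 5.194) = 1448.229 / 10.388 = 139.414 m.
Total = 64.695 + 139.414 = 204.109 m.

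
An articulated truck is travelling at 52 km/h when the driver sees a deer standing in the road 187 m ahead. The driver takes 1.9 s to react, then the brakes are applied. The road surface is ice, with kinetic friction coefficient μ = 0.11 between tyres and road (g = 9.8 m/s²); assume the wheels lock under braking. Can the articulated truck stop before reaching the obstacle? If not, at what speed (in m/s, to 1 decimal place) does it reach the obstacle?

Yes — it stops about 62.8 m short of the obstacle, so it never reaches it

52 km/h ÷ 3.6 = 14.4444 m/s.
a = μg = 0.11 × 9.8 = 1.078 m/s².
Reaction distance = 14.4444 × 1.9 = 27.444 m.
Braking distance = v²/(2a) = 208.641 / 2.156 = 96.772 m.
Total stopping distance = 27.444 + 96.772 = 124.216 m, vs 187 m available — it stops with 187 − 124.216 = 62.784 m to spare.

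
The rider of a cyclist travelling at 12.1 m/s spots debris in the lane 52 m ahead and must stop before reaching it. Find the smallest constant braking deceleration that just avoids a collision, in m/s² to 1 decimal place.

Required deceleration ≈ 1.4 m/s²

v² = 2a·d ⇒ a = v²/(2d) = 12.1000² / (2 × 52.000) = 146.410 / 104.000 = 1.4078 m/s².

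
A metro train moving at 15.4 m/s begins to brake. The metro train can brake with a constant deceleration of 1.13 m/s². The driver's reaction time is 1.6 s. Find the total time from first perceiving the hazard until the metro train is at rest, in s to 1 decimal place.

Braking time = v/a = 15.4000 / 1.130 = 13.628 s.
Total = 1.6 + 13.628 = 15.228 s.

Total time ≈ 15.2 s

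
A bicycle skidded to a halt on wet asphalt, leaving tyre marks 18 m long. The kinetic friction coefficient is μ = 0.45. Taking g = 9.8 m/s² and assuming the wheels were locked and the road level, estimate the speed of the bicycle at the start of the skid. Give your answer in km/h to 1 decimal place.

Deceleration a = μg = 0.45 × 9.8 = 4.410 m/s².
v = √(2a·d) = √(2 × 4.410 × 18) = √158.760 = 12.6000 m/s.
= 12.6000 × 3.6 = 45.360 km/h.

Initial speed ≈ 45.4 km/h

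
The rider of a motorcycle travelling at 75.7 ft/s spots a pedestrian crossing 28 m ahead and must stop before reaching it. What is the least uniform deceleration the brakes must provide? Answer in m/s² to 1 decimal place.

75.7 ft/s × 0.3048 = 23.0734 m/s.
v² = 2a·d ⇒ a = v²/(2d) = 23.0734² / (2 × 28.000) = 532.382 / 56.000 = 9.5068 m/s².

Required deceleration ≈ 9.5 m/s²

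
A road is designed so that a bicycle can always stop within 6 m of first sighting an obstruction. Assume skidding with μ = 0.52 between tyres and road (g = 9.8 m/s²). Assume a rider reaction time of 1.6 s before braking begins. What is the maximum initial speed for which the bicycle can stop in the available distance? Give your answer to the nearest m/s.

a = μg = 0.52 × 9.8 = 5.096 m/s².
Stopping distance: v·t_r + v²/(2a) = 6 with t_r = 1.6 s and a = 5.096 m/s².
So v² + 16.307 v − 61.15 = 0.
Positive root: v = −a·t_r + √((a·t_r)² + 2a·d) = −8.154 + √(66.488 + 61.15) = 3.1437 m/s.

Maximum speed ≈ 3 m/s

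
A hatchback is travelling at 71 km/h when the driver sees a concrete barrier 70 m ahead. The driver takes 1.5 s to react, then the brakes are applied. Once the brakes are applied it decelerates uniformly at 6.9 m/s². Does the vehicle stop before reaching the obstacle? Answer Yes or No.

71 km/h ÷ 3.6 = 19.7222 m/s.
Reaction distance = 19.7222 × 1.5 = 29.583 m.
Braking distance = v²/(2a) = 388.965 / 13.800 = 28.186 m.
Total stopping distance = 29.583 + 28.186 = 57.769 m, vs 70 m available — it stops with 70 − 57.769 = 12.231 m to spare.

Yes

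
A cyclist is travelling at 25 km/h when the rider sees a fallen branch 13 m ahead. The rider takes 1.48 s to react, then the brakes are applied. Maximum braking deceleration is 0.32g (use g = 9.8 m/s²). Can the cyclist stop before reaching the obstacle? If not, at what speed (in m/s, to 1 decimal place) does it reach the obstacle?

No — it strikes the obstacle at 5.6 m/s

25 km/h ÷ 3.6 = 6.9444 m/s.
a = 0.32 × 9.8 = 3.136 m/s².
Reaction distance = 6.9444 × 1.48 = 10.278 m.
Braking distance needed to stop: v²/(2a) = 48.225 / 6.272 = 7.689 m, so total needed = 10.278 + 7.689 = 17.967 m > 13 m — it cannot stop.
Distance remaining when braking begins: 13 − 10.278 = 2.722 m.
v² = v₀² − 2a·d = 48.225 − 2 × 3.136 × 2.722 = 31.153 m²/s².
v = √31.153 = 5.581 m/s.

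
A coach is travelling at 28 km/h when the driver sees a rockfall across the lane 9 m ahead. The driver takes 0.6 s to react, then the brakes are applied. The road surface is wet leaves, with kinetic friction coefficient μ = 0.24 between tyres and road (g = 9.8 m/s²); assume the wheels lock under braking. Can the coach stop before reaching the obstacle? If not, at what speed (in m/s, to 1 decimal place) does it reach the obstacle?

No — it strikes the obstacle at 6.3 m/s

28 km/h ÷ 3.6 = 7.7778 m/s.
a = μg = 0.24 × 9.8 = 2.352 m/s².
Reaction distance = 7.7778 × 0.6 = 4.667 m.
Braking distance needed to stop: v²/(2a) = 60.494 / 4.704 = 12.860 m, so total needed = 4.667 + 12.860 = 17.527 m > 9 m — it cannot stop.
Distance remaining when braking begins: 9 − 4.667 = 4.333 m.
v² = v₀² − 2a·d = 60.494 − 2 × 2.352 × 4.333 = 40.112 m²/s².
v = √40.112 = 6.333 m/s.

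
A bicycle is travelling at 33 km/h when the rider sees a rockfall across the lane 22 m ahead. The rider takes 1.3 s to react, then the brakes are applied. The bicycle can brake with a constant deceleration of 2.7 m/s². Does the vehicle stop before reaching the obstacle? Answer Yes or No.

33 km/h ÷ 3.6 = 9.1667 m/s.
Reaction distance = 9.1667 × 1.3 = 11.917 m.
Braking distance = v²/(2a) = 84.028 / 5.400 = 15.561 m.
Total stopping distance = 11.917 + 15.561 = 27.478 m, vs 22 m available — it cannot stop in time and overshoots by 27.478 − 22 = 5.478 m.

No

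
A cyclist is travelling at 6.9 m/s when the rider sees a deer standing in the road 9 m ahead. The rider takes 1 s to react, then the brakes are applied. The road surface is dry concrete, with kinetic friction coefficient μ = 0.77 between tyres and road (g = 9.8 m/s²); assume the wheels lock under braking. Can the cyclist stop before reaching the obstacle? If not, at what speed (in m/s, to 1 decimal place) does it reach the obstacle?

a = μg = 0.77 × 9.8 = 7.546 m/s².
Reaction distance = 6.9000 × 1 = 6.900 m.
Braking distance needed to stop: v²/(2a) = 47.610 / 15.092 = 3.155 m, so total needed = 6.900 + 3.155 = 10.055 m > 9 m — it cannot stop.
Distance remaining when braking begins: 9 − 6.900 = 2.100 m.
v² = v₀² − 2a·d = 47.610 − 2 × 7.546 × 2.100 = 15.917 m²/s².
v = √15.917 = 3.990 m/s.

No — it strikes the obstacle at 4.0 m/s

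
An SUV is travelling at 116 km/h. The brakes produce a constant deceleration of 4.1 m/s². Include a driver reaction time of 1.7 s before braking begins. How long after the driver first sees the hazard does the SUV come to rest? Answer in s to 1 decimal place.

Total time ≈ 9.6 s

116 km/h ÷ 3.6 = 32.2222 m/s.
Braking time = v/a = 32.2222 / 4.100 = 7.859 s.
Total = 1.7 + 7.859 = 9.559 s.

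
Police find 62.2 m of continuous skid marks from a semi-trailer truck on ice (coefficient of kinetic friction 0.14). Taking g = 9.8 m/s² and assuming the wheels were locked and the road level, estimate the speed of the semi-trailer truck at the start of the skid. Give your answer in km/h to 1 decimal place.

Deceleration a = μg = 0.14 × 9.8 = 1.372 m/s².
v = √(2a·d) = √(2 × 1.372 × 62.2) = √170.677 = 13.0643 m/s.
= 13.0643 × 3.6 = 47.031 km/h.

Initial speed ≈ 47.0 km/h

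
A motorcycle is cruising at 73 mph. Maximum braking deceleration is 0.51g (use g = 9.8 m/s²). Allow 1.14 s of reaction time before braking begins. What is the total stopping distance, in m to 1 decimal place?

73 mph × 0.44704 = 32.6339 m/s.
a = 0.51 × 9.8 = 4.998 m/s².
Reaction distance = v·t_r = 32.6339 × 1.14 = 37.203 m.
Braking distance = v²/(2a) = 32.6339² / (2 × 4.998) = 1064.971 / 9.996 = 106.540 m.
Total = 37.203 + 106.540 = 143.743 m.

Total stopping distance ≈ 143.7 m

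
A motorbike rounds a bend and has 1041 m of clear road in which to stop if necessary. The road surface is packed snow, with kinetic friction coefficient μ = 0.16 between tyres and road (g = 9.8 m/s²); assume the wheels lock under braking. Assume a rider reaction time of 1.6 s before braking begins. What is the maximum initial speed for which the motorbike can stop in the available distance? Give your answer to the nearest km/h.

Maximum speed ≈ 197 km/h

a = μg = 0.16 × 9.8 = 1.568 m/s².
Stopping distance: v·t_r + v²/(2a) = 1041 with t_r = 1.6 s and a = 1.568 m/s².
So v² + 5.018 v − 3264.58 = 0.
Positive root: v = −a·t_r + √((a·t_r)² + 2a·d) = −2.509 + √(6.295 + 3264.58) = 54.6826 m/s.
54.6826 m/s × 3.6 = 196.857 km/h.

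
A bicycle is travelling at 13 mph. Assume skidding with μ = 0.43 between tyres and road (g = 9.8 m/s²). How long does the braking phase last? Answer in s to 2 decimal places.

Braking time ≈ 1.38 s

13 mph × 0.44704 = 5.8115 m/s.
a = μg = 0.43 × 9.8 = 4.214 m/s².
Braking time = v/a = 5.8115 / 4.214 = 1.379 s.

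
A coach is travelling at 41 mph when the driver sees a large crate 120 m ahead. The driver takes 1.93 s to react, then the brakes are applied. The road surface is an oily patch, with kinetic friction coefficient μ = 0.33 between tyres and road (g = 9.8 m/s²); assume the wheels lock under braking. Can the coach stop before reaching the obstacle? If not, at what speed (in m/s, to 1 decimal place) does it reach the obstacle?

Yes — it stops about 32.7 m short of the obstacle, so it never reaches it

41 mph × 0.44704 = 18.3286 m/s.
a = μg = 0.33 × 9.8 = 3.234 m/s².
Reaction distance = 18.3286 × 1.93 = 35.374 m.
Braking distance = v²/(2a) = 335.938 / 6.468 = 51.938 m.
Total stopping distance = 35.374 + 51.938 = 87.312 m, vs 120 m available — it stops with 120 − 87.312 = 32.688 m to spare.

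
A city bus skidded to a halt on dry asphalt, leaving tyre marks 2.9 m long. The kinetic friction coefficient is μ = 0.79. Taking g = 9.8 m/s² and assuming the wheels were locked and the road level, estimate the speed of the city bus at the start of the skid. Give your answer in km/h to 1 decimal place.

Initial speed ≈ 24.1 km/h

Deceleration a = μg = 0.79 × 9.8 = 7.742 m/s².
v = √(2a·d) = √(2 × 7.742 × 2.9) = √44.904 = 6.7010 m/s.
= 6.7010 × 3.6 = 24.124 km/h.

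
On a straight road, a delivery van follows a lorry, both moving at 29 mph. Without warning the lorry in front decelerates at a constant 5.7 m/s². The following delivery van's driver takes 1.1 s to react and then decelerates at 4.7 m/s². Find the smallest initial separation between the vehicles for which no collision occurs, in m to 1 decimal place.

Minimum gap ≈ 17.4 m

29 mph × 0.44704 = 12.9642 m/s.
Leader travels v²/(2a_L) = 168.070 / 11.400 = 14.743 m before stopping.
Follower covers v·t_r = 12.9642 × 1.1 = 14.261 m while reacting, then v²/(2a_F) = 168.070 / 9.400 = 17.880 m while braking, for a total of 14.261 + 17.880 = 32.141 m.
Since a_F ≤ a_L and the follower starts braking later, the follower is never slower than the leader, so the closest approach is when both have stopped.
Minimum gap = 32.141 − 14.743 = 17.398 m.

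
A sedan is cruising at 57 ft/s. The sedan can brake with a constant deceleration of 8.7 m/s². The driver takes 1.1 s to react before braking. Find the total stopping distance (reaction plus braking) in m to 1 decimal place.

57 ft/s × 0.3048 = 17.3736 m/s.
Reaction distance = v·t_r = 17.3736 × 1.1 = 19.111 m.
Braking distance = v²/(2a) = 17.3736² / (2 × 8.700) = 301.842 / 17.400 = 17.347 m.
Total = 19.111 + 17.347 = 36.458 m.

Total stopping distance ≈ 36.5 m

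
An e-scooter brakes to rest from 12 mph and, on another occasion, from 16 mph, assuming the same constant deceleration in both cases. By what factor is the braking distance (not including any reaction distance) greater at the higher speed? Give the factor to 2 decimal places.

Factor ≈ 1.78

Braking distance d = v²/(2a), so with a fixed, d ∝ v².
Factor = (16/12)² = 1.3333² = 1.7777.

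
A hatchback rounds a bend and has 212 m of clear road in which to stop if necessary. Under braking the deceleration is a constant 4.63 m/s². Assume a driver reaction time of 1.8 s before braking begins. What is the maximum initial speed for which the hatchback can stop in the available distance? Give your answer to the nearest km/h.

Maximum speed ≈ 132 km/h

Stopping distance: v·t_r + v²/(2a) = 212 with t_r = 1.8 s and a = 4.630 m/s².
So v² + 16.668 v − 1963.12 = 0.
Positive root: v = −a·t_r + √((a·t_r)² + 2a·d) = −8.334 + √(69.456 + 1963.12) = 36.7501 m/s.
36.7501 m/s × 3.6 = 132.300 km/h.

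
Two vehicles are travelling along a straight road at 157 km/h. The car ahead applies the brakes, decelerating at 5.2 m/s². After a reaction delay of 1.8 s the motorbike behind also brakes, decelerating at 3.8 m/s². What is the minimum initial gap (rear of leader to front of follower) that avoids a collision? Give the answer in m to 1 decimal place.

157 km/h ÷ 3.6 = 43.6111 m/s.
Leader travels v²/(2a_L) = 1901.928 / 10.400 = 182.878 m before stopping.
Follower covers v·t_r = 43.6111 × 1.8 = 78.500 m while reacting, then v²/(2a_F) = 1901.928 / 7.600 = 250.254 m while braking, for a total of 78.500 + 250.254 = 328.754 m.
Since a_F ≤ a_L and the follower starts braking later, the follower is never slower than the leader, so the closest approach is when both have stopped.
Minimum gap = 328.754 − 182.878 = 145.876 m.

Minimum gap ≈ 145.9 m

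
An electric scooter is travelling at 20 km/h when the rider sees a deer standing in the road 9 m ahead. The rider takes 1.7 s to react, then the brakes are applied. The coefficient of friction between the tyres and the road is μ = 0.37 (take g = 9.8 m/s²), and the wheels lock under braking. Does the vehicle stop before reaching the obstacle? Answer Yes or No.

20 km/h ÷ 3.6 = 5.5556 m/s.
a = μg = 0.37 × 9.8 = 3.626 m/s².
Reaction distance = 5.5556 × 1.7 = 9.445 m.
Braking distance = v²/(2a) = 30.865 / 7.252 = 4.256 m.
Total stopping distance = 9.445 + 4.256 = 13.701 m, vs 9 m available — it cannot stop in time and overshoots by 13.701 − 9 = 4.701 m.

No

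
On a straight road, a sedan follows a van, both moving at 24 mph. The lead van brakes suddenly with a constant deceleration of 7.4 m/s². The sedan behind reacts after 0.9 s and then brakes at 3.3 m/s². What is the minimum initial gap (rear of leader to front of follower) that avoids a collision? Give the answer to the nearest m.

24 mph × 0.44704 = 10.7290 m/s.
Leader travels v²/(2a_L) = 115.111 / 14.800 = 7.778 m before stopping.
Follower covers v·t_r = 10.7290 × 0.9 = 9.656 m while reacting, then v²/(2a_F) = 115.111 / 6.600 = 17.441 m while braking, for a total of 9.656 + 17.441 = 27.097 m.
Since a_F ≤ a_L and the follower starts braking later, the follower is never slower than the leader, so the closest approach is when both have stopped.
Minimum gap = 27.097 − 7.778 = 19.319 m.

Minimum gap ≈ 19 m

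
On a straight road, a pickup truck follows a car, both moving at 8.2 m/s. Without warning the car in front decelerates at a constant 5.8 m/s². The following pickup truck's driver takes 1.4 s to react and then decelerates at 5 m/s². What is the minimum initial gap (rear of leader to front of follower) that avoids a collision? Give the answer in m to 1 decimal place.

Leader travels v²/(2a_L) = 67.240 / 11.600 = 5.797 m before stopping.
Follower covers v·t_r = 8.2000 × 1.4 = 11.480 m while reacting, then v²/(2a_F) = 67.240 / 10.000 = 6.724 m while braking, for a total of 11.480 + 6.724 = 18.204 m.
Since a_F ≤ a_L and the follower starts braking later, the follower is never slower than the leader, so the closest approach is when both have stopped.
Minimum gap = 18.204 − 5.797 = 12.407 m.

Minimum gap ≈ 12.4 m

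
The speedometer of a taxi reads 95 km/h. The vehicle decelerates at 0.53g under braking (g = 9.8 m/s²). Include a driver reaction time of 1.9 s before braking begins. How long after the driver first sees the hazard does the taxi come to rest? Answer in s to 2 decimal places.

95 km/h ÷ 3.6 = 26.3889 m/s.
a = 0.53 × 9.8 = 5.194 m/s².
Braking time = v/a = 26.3889 / 5.194 = 5.081 s.
Total = 1.9 + 5.081 = 6.981 s.

Total time ≈ 6.98 s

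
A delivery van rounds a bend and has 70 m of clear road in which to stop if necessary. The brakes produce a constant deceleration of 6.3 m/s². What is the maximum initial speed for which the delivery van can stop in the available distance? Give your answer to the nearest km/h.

v²/(2a) = d ⇒ v = √(2 × 6.300 × 70) = √882.00 = 29.6985 m/s.
29.6985 m/s × 3.6 = 106.915 km/h.

Maximum speed ≈ 107 km/h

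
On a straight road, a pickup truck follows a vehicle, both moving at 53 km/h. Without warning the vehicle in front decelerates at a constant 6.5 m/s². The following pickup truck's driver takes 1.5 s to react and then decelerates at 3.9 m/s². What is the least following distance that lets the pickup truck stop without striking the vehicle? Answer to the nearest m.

53 km/h ÷ 3.6 = 14.7222 m/s.
Leader travels v²/(2a_L) = 216.743 / 13.000 = 16.673 m before stopping.
Follower covers v·t_r = 14.7222 × 1.5 = 22.083 m while reacting, then v²/(2a_F) = 216.743 / 7.800 = 27.788 m while braking, for a total of 22.083 + 27.788 = 49.871 m.
Since a_F ≤ a_L and the follower starts braking later, the follower is never slower than the leader, so the closest approach is when both have stopped.
Minimum gap = 49.871 − 16.673 = 33.198 m.

Minimum gap ≈ 33 m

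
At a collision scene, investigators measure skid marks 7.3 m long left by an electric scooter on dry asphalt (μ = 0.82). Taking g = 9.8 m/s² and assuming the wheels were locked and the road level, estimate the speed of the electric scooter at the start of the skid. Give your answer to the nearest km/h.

Deceleration a = μg = 0.82 × 9.8 = 8.036 m/s².
v = √(2a·d) = √(2 × 8.036 × 7.3) = √117.326 = 10.8317 m/s.
= 10.8317 × 3.6 = 38.994 km/h.

Initial speed ≈ 39 km/h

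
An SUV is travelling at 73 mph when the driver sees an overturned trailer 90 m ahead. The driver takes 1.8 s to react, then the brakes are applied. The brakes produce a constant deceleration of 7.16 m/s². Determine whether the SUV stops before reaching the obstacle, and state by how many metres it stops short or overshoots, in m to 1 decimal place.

No — it overshoots by 43.1 m

73 mph × 0.44704 = 32.6339 m/s.
Reaction distance = 32.6339 × 1.8 = 58.741 m.
Braking distance = v²/(2a) = 1064.971 / 14.320 = 74.369 m.
Total stopping distance = 58.741 + 74.369 = 133.110 m, vs 90 m available — it cannot stop in time and overshoots by 133.110 − 90 = 43.110 m.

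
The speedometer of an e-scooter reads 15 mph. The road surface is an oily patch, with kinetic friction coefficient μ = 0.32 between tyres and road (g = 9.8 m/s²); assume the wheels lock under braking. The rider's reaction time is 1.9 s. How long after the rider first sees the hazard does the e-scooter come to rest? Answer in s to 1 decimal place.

15 mph × 0.44704 = 6.7056 m/s.
a = μg = 0.32 × 9.8 = 3.136 m/s².
Braking time = v/a = 6.7056 / 3.136 = 2.138 s.
Total = 1.9 + 2.138 = 4.038 s.

Total time ≈ 4.0 s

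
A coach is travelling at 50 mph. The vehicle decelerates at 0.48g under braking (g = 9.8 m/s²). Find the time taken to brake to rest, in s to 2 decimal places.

Braking time ≈ 4.75 s

50 mph × 0.44704 = 22.3520 m/s.
a = 0.48 × 9.8 = 4.704 m/s².
Braking time = v/a = 22.3520 / 4.704 = 4.752 s.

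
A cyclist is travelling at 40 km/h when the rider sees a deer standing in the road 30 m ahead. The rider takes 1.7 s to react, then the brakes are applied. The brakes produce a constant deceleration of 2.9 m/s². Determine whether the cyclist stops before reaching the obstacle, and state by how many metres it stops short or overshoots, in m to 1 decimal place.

No — it overshoots by 10.2 m

40 km/h ÷ 3.6 = 11.1111 m/s.
Reaction distance = 11.1111 × 1.7 = 18.889 m.
Braking distance = v²/(2a) = 123.457 / 5.800 = 21.286 m.
Total stopping distance = 18.889 + 21.286 = 40.175 m, vs 30 m available — it cannot stop in time and overshoots by 40.175 − 30 = 10.175 m.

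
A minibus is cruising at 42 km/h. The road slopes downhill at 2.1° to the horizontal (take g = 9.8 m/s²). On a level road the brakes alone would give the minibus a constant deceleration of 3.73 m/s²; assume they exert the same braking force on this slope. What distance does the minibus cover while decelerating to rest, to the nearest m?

42 km/h ÷ 3.6 = 11.6667 m/s.
Gravity along the downhill slope reduces the braking deceleration: a_eff = 3.730 − 9.8·sin 2.1° = 3.730 − 0.359 = 3.371 m/s².
Braking distance = v²/(2a) = 11.6667² / (2 × 3.371) = 136.112 / 6.742 = 20.189 m.

Braking distance ≈ 20 m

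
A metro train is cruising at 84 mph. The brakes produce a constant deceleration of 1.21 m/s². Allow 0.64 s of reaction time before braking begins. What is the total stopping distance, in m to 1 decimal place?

Total stopping distance ≈ 606.7 m

84 mph × 0.44704 = 37.5514 m/s.
Reaction distance = v·t_r = 37.5514 × 0.64 = 24.033 m.
Braking distance = v²/(2a) = 37.5514² / (2 × 1.210) = 1410.108 / 2.420 = 582.689 m.
Total = 24.033 + 582.689 = 606.722 m.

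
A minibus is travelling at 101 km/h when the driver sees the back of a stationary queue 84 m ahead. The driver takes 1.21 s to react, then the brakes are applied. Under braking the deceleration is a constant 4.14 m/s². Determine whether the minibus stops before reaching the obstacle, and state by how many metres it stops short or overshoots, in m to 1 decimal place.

101 km/h ÷ 3.6 = 28.0556 m/s.
Reaction distance = 28.0556 × 1.21 = 33.947 m.
Braking distance = v²/(2a) = 787.117 / 8.280 = 95.062 m.
Total stopping distance = 33.947 + 95.062 = 129.009 m, vs 84 m available — it cannot stop in time and overshoots by 129.009 − 84 = 45.009 m.

No — it overshoots by 45.0 m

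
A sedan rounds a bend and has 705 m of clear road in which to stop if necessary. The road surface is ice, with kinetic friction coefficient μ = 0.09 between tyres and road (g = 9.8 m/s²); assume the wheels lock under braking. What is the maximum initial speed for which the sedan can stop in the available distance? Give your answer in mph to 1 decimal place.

Maximum speed ≈ 78.9 mph

a = μg = 0.09 × 9.8 = 0.882 m/s².
v²/(2a) = d ⇒ v = √(2 × 0.882 × 705) = √1243.62 = 35.2650 m/s.
35.2650 m/s ÷ 0.44704 = 78.886 mph.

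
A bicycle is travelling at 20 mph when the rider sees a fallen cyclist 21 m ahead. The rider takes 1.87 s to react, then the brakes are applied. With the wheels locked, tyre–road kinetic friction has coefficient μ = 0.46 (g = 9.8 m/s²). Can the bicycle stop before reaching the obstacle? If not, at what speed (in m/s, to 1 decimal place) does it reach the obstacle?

No — it strikes the obstacle at 6.4 m/s

20 mph × 0.44704 = 8.9408 m/s.
a = μg = 0.46 × 9.8 = 4.508 m/s².
Reaction distance = 8.9408 × 1.87 = 16.719 m.
Braking distance needed to stop: v²/(2a) = 79.938 / 9.016 = 8.866 m, so total needed = 16.719 + 8.866 = 25.585 m > 21 m — it cannot stop.
Distance remaining when braking begins: 21 − 16.719 = 4.281 m.
v² = v₀² − 2a·d = 79.938 − 2 × 4.508 × 4.281 = 41.341 m²/s².
v = √41.341 = 6.430 m/s.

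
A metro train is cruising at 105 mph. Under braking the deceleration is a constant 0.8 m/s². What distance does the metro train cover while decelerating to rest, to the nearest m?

105 mph × 0.44704 = 46.9392 m/s.
Braking distance = v²/(2a) = 46.9392² / (2 × 0.800) = 2203.288 / 1.600 = 1377.055 m.

Braking distance ≈ 1377 m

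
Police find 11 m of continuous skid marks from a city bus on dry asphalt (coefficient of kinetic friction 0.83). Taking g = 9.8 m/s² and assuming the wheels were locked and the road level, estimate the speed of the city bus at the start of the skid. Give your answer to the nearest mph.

Deceleration a = μg = 0.83 × 9.8 = 8.134 m/s².
v = √(2a·d) = √(2 × 8.134 × 11) = √178.948 = 13.3771 m/s.
= 13.3771 ÷ 0.44704 = 29.924 mph.

Initial speed ≈ 30 mph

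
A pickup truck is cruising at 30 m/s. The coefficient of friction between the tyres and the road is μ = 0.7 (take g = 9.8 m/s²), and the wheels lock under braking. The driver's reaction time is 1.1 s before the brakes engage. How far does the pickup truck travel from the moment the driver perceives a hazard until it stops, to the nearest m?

Total stopping distance ≈ 99 m

a = μg = 0.7 × 9.8 = 6.860 m/s².
Reaction distance = v·t_r = 30.0000 × 1.1 = 33.000 m.
Braking distance = v²/(2a) = 30.0000² / (2 × 6.860) = 900.000 / 13.720 = 65.598 m.
Total = 33.000 + 65.598 = 98.598 m.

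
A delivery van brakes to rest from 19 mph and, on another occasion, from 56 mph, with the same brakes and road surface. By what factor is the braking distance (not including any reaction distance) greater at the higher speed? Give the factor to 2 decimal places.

Braking distance d = v²/(2a), so with a fixed, d ∝ v².
Factor = (56/19)² = 2.9474² = 8.6872.

Factor ≈ 8.69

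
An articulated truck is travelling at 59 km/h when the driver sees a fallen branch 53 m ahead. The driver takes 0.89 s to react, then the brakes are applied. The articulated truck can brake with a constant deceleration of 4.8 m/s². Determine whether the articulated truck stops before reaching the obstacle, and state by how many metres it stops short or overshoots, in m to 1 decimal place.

Yes — it stops 10.4 m short of the obstacle

59 km/h ÷ 3.6 = 16.3889 m/s.
Reaction distance = 16.3889 × 0.89 = 14.586 m.
Braking distance = v²/(2a) = 268.596 / 9.600 = 27.979 m.
Total stopping distance = 14.586 + 27.979 = 42.565 m, vs 53 m available — it stops with 53 − 42.565 = 10.435 m to spare.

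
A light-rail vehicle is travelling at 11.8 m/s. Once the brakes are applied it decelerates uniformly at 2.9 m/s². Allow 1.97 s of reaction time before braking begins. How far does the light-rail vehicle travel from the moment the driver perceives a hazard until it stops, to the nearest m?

Total stopping distance ≈ 47 m

Reaction distance = v·t_r = 11.8000 × 1.97 = 23.246 m.
Braking distance = v²/(2a) = 11.8000² / (2 × 2.900) = 139.240 / 5.800 = 24.007 m.
Total = 23.246 + 24.007 = 47.253 m.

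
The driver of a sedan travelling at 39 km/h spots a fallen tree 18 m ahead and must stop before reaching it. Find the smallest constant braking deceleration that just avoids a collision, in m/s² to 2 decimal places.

Required deceleration ≈ 3.26 m/s²

39 km/h ÷ 3.6 = 10.8333 m/s.
v² = 2a·d ⇒ a = v²/(2d) = 10.8333² / (2 × 18.000) = 117.360 / 36.000 = 3.2600 m/s².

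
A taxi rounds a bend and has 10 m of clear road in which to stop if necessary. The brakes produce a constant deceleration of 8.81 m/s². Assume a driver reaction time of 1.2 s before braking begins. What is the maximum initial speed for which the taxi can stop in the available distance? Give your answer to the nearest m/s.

Stopping distance: v·t_r + v²/(2a) = 10 with t_r = 1.2 s and a = 8.810 m/s².
So v² + 21.144 v − 176.20 = 0.
Positive root: v = −a·t_r + √((a·t_r)² + 2a·d) = −10.572 + √(111.767 + 176.20) = 6.3976 m/s.

Maximum speed ≈ 6 m/s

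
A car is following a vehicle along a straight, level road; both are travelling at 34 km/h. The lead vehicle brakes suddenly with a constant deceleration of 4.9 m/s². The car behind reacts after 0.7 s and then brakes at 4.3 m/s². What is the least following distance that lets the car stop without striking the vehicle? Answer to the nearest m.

Minimum gap ≈ 8 m

34 km/h ÷ 3.6 = 9.4444 m/s.
Leader travels v²/(2a_L) = 89.197 / 9.800 = 9.102 m before stopping.
Follower covers v·t_r = 9.4444 × 0.7 = 6.611 m while reacting, then v²/(2a_F) = 89.197 / 8.600 = 10.372 m while braking, for a total of 6.611 + 10.372 = 16.983 m.
Since a_F ≤ a_L and the follower starts braking later, the follower is never slower than the leader, so the closest approach is when both have stopped.
Minimum gap = 16.983 − 9.102 = 7.881 m.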